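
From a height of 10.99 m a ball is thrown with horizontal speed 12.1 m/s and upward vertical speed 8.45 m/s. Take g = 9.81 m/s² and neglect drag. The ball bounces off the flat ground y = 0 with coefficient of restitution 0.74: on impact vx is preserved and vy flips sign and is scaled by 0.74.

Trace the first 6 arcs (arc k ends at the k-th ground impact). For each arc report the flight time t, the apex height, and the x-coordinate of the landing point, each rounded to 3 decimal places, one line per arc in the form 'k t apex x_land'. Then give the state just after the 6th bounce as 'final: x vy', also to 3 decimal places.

Arc 1: start y=10.990, vy=8.450 → t=2.588, apex=14.629, x_land=31.319, impact vy=-16.942
  bounce: vy ← 0.74·16.942 = 12.537
Arc 2: start y=0.000, vy=12.537 → t=2.556, apex=8.011, x_land=62.246, impact vy=-12.537
  bounce: vy ← 0.74·12.537 = 9.277
Arc 3: start y=0.000, vy=9.277 → t=1.891, apex=4.387, x_land=85.132, impact vy=-9.277
  bounce: vy ← 0.74·9.277 = 6.865
Arc 4: start y=0.000, vy=6.865 → t=1.400, apex=2.402, x_land=102.068, impact vy=-6.865
  bounce: vy ← 0.74·6.865 = 5.080
Arc 5: start y=0.000, vy=5.080 → t=1.036, apex=1.315, x_land=114.600, impact vy=-5.080
  bounce: vy ← 0.74·5.080 = 3.759
Arc 6: start y=0.000, vy=3.759 → t=0.766, apex=0.720, x_land=123.874, impact vy=-3.759
  bounce: vy ← 0.74·3.759 = 2.782

1 2.588 14.629 31.319
2 2.556 8.011 62.246
3 1.891 4.387 85.132
4 1.400 2.402 102.068
5 1.036 1.315 114.600
6 0.766 0.720 123.874
final: 123.874 2.782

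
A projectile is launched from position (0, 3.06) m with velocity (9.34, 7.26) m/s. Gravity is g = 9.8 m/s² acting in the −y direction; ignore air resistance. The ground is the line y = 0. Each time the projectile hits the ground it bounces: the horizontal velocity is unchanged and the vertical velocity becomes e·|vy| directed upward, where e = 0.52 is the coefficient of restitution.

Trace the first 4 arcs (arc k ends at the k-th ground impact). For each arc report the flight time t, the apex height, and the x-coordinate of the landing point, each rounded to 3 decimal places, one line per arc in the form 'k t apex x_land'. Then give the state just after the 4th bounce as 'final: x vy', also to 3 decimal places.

Arc 1: start y=3.060, vy=7.260 → t=1.824, apex=5.749, x_land=17.036, impact vy=-10.615
  bounce: vy ← 0.52·10.615 = 5.520
Arc 2: start y=0.000, vy=5.520 → t=1.127, apex=1.555, x_land=27.558, impact vy=-5.520
  bounce: vy ← 0.52·5.520 = 2.870
Arc 3: start y=0.000, vy=2.870 → t=0.586, apex=0.420, x_land=33.029, impact vy=-2.870
  bounce: vy ← 0.52·2.870 = 1.493
Arc 4: start y=0.000, vy=1.493 → t=0.305, apex=0.114, x_land=35.874, impact vy=-1.493
  bounce: vy ← 0.52·1.493 = 0.776

1 1.824 5.749 17.036
2 1.127 1.555 27.558
3 0.586 0.420 33.029
4 0.305 0.114 35.874
final: 35.874 0.776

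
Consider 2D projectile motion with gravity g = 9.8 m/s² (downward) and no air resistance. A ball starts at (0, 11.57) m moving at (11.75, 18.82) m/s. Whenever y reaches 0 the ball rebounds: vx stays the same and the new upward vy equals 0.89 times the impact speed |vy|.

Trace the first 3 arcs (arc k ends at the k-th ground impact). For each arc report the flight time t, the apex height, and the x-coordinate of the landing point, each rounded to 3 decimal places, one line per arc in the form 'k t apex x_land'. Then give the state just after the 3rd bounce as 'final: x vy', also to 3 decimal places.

1 4.380 29.641 51.464
2 4.378 23.479 102.905
3 3.896 18.597 148.687
final: 148.687 16.992

Arc 1: start y=11.570, vy=18.820 → t=4.380, apex=29.641, x_land=51.464, impact vy=-24.103
  bounce: vy ← 0.89·24.103 = 21.452
Arc 2: start y=0.000, vy=21.452 → t=4.378, apex=23.479, x_land=102.905, impact vy=-21.452
  bounce: vy ← 0.89·21.452 = 19.092
Arc 3: start y=0.000, vy=19.092 → t=3.896, apex=18.597, x_land=148.687, impact vy=-19.092
  bounce: vy ← 0.89·19.092 = 16.992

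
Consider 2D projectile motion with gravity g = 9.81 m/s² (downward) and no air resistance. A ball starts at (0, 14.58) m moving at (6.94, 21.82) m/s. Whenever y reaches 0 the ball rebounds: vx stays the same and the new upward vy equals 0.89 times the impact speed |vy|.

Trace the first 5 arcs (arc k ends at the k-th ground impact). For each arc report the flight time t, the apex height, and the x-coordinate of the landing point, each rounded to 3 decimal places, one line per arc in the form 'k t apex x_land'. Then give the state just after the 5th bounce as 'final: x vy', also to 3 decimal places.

1 5.038 38.847 34.967
2 5.009 30.770 69.732
3 4.458 24.373 100.672
4 3.968 19.306 128.209
5 3.531 15.292 152.717
final: 152.717 15.416

Arc 1: start y=14.580, vy=21.820 → t=5.038, apex=38.847, x_land=34.967, impact vy=-27.607
  bounce: vy ← 0.89·27.607 = 24.571
Arc 2: start y=0.000, vy=24.571 → t=5.009, apex=30.770, x_land=69.732, impact vy=-24.571
  bounce: vy ← 0.89·24.571 = 21.868
Arc 3: start y=0.000, vy=21.868 → t=4.458, apex=24.373, x_land=100.672, impact vy=-21.868
  bounce: vy ← 0.89·21.868 = 19.462
Arc 4: start y=0.000, vy=19.462 → t=3.968, apex=19.306, x_land=128.209, impact vy=-19.462
  bounce: vy ← 0.89·19.462 = 17.322
Arc 5: start y=0.000, vy=17.322 → t=3.531, apex=15.292, x_land=152.717, impact vy=-17.322
  bounce: vy ← 0.89·17.322 = 15.416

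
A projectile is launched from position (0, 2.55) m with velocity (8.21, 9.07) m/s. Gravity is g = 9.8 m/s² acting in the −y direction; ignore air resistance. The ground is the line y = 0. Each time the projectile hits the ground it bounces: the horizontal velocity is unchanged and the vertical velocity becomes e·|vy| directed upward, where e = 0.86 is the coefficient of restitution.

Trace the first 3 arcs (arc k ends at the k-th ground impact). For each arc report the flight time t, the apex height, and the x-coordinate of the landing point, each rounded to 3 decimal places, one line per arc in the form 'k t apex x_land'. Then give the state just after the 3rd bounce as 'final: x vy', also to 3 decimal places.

1 2.099 6.747 17.232
2 2.018 4.990 33.803
3 1.736 3.691 48.054
final: 48.054 7.315

Arc 1: start y=2.550, vy=9.070 → t=2.099, apex=6.747, x_land=17.232, impact vy=-11.500
  bounce: vy ← 0.86·11.500 = 9.890
Arc 2: start y=0.000, vy=9.890 → t=2.018, apex=4.990, x_land=33.803, impact vy=-9.890
  bounce: vy ← 0.86·9.890 = 8.505
Arc 3: start y=0.000, vy=8.505 → t=1.736, apex=3.691, x_land=48.054, impact vy=-8.505
  bounce: vy ← 0.86·8.505 = 7.315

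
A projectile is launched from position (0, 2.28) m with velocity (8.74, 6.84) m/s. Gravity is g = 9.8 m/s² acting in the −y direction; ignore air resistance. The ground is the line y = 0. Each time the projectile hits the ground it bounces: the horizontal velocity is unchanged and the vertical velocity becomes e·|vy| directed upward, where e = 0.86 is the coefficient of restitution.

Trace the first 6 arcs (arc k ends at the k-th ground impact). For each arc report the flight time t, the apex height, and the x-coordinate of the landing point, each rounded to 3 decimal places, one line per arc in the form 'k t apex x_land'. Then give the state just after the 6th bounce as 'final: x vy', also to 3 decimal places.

Arc 1: start y=2.280, vy=6.840 → t=1.674, apex=4.667, x_land=14.630, impact vy=-9.564
  bounce: vy ← 0.86·9.564 = 8.225
Arc 2: start y=0.000, vy=8.225 → t=1.679, apex=3.452, x_land=29.301, impact vy=-8.225
  bounce: vy ← 0.86·8.225 = 7.074
Arc 3: start y=0.000, vy=7.074 → t=1.444, apex=2.553, x_land=41.918, impact vy=-7.074
  bounce: vy ← 0.86·7.074 = 6.083
Arc 4: start y=0.000, vy=6.083 → t=1.242, apex=1.888, x_land=52.769, impact vy=-6.083
  bounce: vy ← 0.86·6.083 = 5.232
Arc 5: start y=0.000, vy=5.232 → t=1.068, apex=1.396, x_land=62.100, impact vy=-5.232
  bounce: vy ← 0.86·5.232 = 4.499
Arc 6: start y=0.000, vy=4.499 → t=0.918, apex=1.033, x_land=70.126, impact vy=-4.499
  bounce: vy ← 0.86·4.499 = 3.869

1 1.674 4.667 14.630
2 1.679 3.452 29.301
3 1.444 2.553 41.918
4 1.242 1.888 52.769
5 1.068 1.396 62.100
6 0.918 1.033 70.126
final: 70.126 3.869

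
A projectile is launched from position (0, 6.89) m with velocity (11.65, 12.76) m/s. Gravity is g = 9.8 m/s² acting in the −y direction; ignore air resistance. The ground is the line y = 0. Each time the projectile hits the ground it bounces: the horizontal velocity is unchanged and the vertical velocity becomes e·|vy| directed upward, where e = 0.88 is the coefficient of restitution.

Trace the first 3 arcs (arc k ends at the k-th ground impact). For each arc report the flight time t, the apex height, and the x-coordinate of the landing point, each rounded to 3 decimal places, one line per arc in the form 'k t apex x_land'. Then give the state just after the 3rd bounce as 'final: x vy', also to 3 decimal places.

1 3.063 15.197 35.685
2 3.100 11.769 71.795
3 2.728 9.114 103.571
final: 103.571 11.761

Arc 1: start y=6.890, vy=12.760 → t=3.063, apex=15.197, x_land=35.685, impact vy=-17.259
  bounce: vy ← 0.88·17.259 = 15.188
Arc 2: start y=0.000, vy=15.188 → t=3.100, apex=11.769, x_land=71.795, impact vy=-15.188
  bounce: vy ← 0.88·15.188 = 13.365
Arc 3: start y=0.000, vy=13.365 → t=2.728, apex=9.114, x_land=103.571, impact vy=-13.365
  bounce: vy ← 0.88·13.365 = 11.761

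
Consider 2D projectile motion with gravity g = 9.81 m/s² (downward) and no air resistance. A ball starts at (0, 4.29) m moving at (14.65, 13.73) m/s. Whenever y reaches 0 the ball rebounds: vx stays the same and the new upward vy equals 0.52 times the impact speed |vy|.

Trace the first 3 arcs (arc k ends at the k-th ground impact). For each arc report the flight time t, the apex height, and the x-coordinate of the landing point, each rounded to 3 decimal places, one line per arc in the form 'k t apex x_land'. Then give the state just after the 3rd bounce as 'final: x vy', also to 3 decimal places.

1 3.083 13.898 45.164
2 1.751 3.758 70.811
3 0.910 1.016 84.147
final: 84.147 2.322

Arc 1: start y=4.290, vy=13.730 → t=3.083, apex=13.898, x_land=45.164, impact vy=-16.513
  bounce: vy ← 0.52·16.513 = 8.587
Arc 2: start y=0.000, vy=8.587 → t=1.751, apex=3.758, x_land=70.811, impact vy=-8.587
  bounce: vy ← 0.52·8.587 = 4.465
Arc 3: start y=0.000, vy=4.465 → t=0.910, apex=1.016, x_land=84.147, impact vy=-4.465
  bounce: vy ← 0.52·4.465 = 2.322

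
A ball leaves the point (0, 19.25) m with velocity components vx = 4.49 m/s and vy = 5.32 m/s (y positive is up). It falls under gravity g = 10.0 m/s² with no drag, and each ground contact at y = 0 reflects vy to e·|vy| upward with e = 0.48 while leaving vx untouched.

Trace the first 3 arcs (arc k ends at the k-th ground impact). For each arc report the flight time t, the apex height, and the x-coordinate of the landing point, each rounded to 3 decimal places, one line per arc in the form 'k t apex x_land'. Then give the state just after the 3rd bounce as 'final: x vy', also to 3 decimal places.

1 2.565 20.665 11.517
2 1.952 4.761 20.280
3 0.937 1.097 24.486
final: 24.486 2.248

Arc 1: start y=19.250, vy=5.320 → t=2.565, apex=20.665, x_land=11.517, impact vy=-20.330
  bounce: vy ← 0.48·20.330 = 9.758
Arc 2: start y=0.000, vy=9.758 → t=1.952, apex=4.761, x_land=20.280, impact vy=-9.758
  bounce: vy ← 0.48·9.758 = 4.684
Arc 3: start y=0.000, vy=4.684 → t=0.937, apex=1.097, x_land=24.486, impact vy=-4.684
  bounce: vy ← 0.48·4.684 = 2.248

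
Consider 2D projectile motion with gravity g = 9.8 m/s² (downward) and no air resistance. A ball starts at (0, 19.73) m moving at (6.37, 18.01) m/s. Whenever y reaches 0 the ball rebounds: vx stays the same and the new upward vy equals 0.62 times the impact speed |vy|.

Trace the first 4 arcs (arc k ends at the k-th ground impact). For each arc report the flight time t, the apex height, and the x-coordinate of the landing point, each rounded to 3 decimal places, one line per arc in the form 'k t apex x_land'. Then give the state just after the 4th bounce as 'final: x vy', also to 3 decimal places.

Arc 1: start y=19.730, vy=18.010 → t=4.559, apex=36.279, x_land=29.039, impact vy=-26.666
  bounce: vy ← 0.62·26.666 = 16.533
Arc 2: start y=0.000, vy=16.533 → t=3.374, apex=13.946, x_land=50.532, impact vy=-16.533
  bounce: vy ← 0.62·16.533 = 10.250
Arc 3: start y=0.000, vy=10.250 → t=2.092, apex=5.361, x_land=63.857, impact vy=-10.250
  bounce: vy ← 0.62·10.250 = 6.355
Arc 4: start y=0.000, vy=6.355 → t=1.297, apex=2.061, x_land=72.119, impact vy=-6.355
  bounce: vy ← 0.62·6.355 = 3.940

1 4.559 36.279 29.039
2 3.374 13.946 50.532
3 2.092 5.361 63.857
4 1.297 2.061 72.119
final: 72.119 3.940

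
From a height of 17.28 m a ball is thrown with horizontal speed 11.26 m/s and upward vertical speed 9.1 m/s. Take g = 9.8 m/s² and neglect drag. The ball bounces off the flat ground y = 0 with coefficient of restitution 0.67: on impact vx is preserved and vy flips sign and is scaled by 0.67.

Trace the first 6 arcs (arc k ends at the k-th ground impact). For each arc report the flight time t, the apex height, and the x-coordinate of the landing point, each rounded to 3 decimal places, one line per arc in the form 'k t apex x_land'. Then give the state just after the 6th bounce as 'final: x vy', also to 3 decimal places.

Arc 1: start y=17.280, vy=9.100 → t=3.024, apex=21.505, x_land=34.045, impact vy=-20.530
  bounce: vy ← 0.67·20.530 = 13.755
Arc 2: start y=0.000, vy=13.755 → t=2.807, apex=9.654, x_land=65.654, impact vy=-13.755
  bounce: vy ← 0.67·13.755 = 9.216
Arc 3: start y=0.000, vy=9.216 → t=1.881, apex=4.333, x_land=86.832, impact vy=-9.216
  bounce: vy ← 0.67·9.216 = 6.175
Arc 4: start y=0.000, vy=6.175 → t=1.260, apex=1.945, x_land=101.022, impact vy=-6.175
  bounce: vy ← 0.67·6.175 = 4.137
Arc 5: start y=0.000, vy=4.137 → t=0.844, apex=0.873, x_land=110.529, impact vy=-4.137
  bounce: vy ← 0.67·4.137 = 2.772
Arc 6: start y=0.000, vy=2.772 → t=0.566, apex=0.392, x_land=116.898, impact vy=-2.772
  bounce: vy ← 0.67·2.772 = 1.857

1 3.024 21.505 34.045
2 2.807 9.654 65.654
3 1.881 4.333 86.832
4 1.260 1.945 101.022
5 0.844 0.873 110.529
6 0.566 0.392 116.898
final: 116.898 1.857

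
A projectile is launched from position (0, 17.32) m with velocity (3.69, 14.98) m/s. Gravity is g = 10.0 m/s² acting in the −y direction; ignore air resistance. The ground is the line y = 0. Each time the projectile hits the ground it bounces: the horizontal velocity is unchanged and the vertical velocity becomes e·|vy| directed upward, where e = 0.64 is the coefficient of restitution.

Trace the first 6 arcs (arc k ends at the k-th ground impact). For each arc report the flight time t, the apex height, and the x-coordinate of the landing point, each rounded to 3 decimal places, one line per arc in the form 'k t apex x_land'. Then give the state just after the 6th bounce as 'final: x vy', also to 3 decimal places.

Arc 1: start y=17.320, vy=14.980 → t=3.887, apex=28.540, x_land=14.344, impact vy=-23.891
  bounce: vy ← 0.64·23.891 = 15.291
Arc 2: start y=0.000, vy=15.291 → t=3.058, apex=11.690, x_land=25.628, impact vy=-15.291
  bounce: vy ← 0.64·15.291 = 9.786
Arc 3: start y=0.000, vy=9.786 → t=1.957, apex=4.788, x_land=32.850, impact vy=-9.786
  bounce: vy ← 0.64·9.786 = 6.263
Arc 4: start y=0.000, vy=6.263 → t=1.253, apex=1.961, x_land=37.472, impact vy=-6.263
  bounce: vy ← 0.64·6.263 = 4.008
Arc 5: start y=0.000, vy=4.008 → t=0.802, apex=0.803, x_land=40.430, impact vy=-4.008
  bounce: vy ← 0.64·4.008 = 2.565
Arc 6: start y=0.000, vy=2.565 → t=0.513, apex=0.329, x_land=42.323, impact vy=-2.565
  bounce: vy ← 0.64·2.565 = 1.642

1 3.887 28.540 14.344
2 3.058 11.690 25.628
3 1.957 4.788 32.850
4 1.253 1.961 37.472
5 0.802 0.803 40.430
6 0.513 0.329 42.323
final: 42.323 1.642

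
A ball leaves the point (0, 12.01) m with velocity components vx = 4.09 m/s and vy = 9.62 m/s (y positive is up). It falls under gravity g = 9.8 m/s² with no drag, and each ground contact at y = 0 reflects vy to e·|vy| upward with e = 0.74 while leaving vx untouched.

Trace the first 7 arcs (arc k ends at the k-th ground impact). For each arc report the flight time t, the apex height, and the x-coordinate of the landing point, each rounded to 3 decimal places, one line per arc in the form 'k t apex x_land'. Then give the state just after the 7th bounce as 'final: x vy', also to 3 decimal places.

Arc 1: start y=12.010, vy=9.620 → t=2.830, apex=16.732, x_land=11.573, impact vy=-18.109
  bounce: vy ← 0.74·18.109 = 13.401
Arc 2: start y=0.000, vy=13.401 → t=2.735, apex=9.162, x_land=22.758, impact vy=-13.401
  bounce: vy ← 0.74·13.401 = 9.917
Arc 3: start y=0.000, vy=9.917 → t=2.024, apex=5.017, x_land=31.035, impact vy=-9.917
  bounce: vy ← 0.74·9.917 = 7.338
Arc 4: start y=0.000, vy=7.338 → t=1.498, apex=2.747, x_land=37.161, impact vy=-7.338
  bounce: vy ← 0.74·7.338 = 5.430
Arc 5: start y=0.000, vy=5.430 → t=1.108, apex=1.505, x_land=41.693, impact vy=-5.430
  bounce: vy ← 0.74·5.430 = 4.018
Arc 6: start y=0.000, vy=4.018 → t=0.820, apex=0.824, x_land=45.047, impact vy=-4.018
  bounce: vy ← 0.74·4.018 = 2.974
Arc 7: start y=0.000, vy=2.974 → t=0.607, apex=0.451, x_land=47.530, impact vy=-2.974
  bounce: vy ← 0.74·2.974 = 2.200

1 2.830 16.732 11.573
2 2.735 9.162 22.758
3 2.024 5.017 31.035
4 1.498 2.747 37.161
5 1.108 1.505 41.693
6 0.820 0.824 45.047
7 0.607 0.451 47.530
final: 47.530 2.200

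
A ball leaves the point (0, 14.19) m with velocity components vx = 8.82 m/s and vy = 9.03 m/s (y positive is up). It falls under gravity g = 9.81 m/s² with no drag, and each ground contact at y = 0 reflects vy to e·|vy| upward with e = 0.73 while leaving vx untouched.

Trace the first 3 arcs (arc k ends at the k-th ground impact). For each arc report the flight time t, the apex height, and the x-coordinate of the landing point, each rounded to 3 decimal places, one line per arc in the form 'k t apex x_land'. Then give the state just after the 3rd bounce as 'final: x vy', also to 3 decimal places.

1 2.854 18.346 25.176
2 2.824 9.777 50.081
3 2.061 5.210 68.261
final: 68.261 7.381

Arc 1: start y=14.190, vy=9.030 → t=2.854, apex=18.346, x_land=25.176, impact vy=-18.972
  bounce: vy ← 0.73·18.972 = 13.850
Arc 2: start y=0.000, vy=13.850 → t=2.824, apex=9.777, x_land=50.081, impact vy=-13.850
  bounce: vy ← 0.73·13.850 = 10.110
Arc 3: start y=0.000, vy=10.110 → t=2.061, apex=5.210, x_land=68.261, impact vy=-10.110
  bounce: vy ← 0.73·10.110 = 7.381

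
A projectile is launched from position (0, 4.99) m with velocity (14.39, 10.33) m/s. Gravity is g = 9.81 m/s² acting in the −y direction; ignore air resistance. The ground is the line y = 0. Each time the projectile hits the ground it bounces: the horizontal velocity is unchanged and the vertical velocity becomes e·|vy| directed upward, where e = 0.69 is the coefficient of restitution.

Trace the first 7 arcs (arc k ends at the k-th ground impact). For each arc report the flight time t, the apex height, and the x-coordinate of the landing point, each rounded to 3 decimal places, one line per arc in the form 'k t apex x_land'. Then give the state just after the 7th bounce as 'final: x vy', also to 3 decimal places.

1 2.511 10.429 36.135
2 2.012 4.965 65.091
3 1.388 2.364 85.071
4 0.958 1.125 98.857
5 0.661 0.536 108.369
6 0.456 0.255 114.932
7 0.315 0.121 119.461
final: 119.461 1.065

Arc 1: start y=4.990, vy=10.330 → t=2.511, apex=10.429, x_land=36.135, impact vy=-14.304
  bounce: vy ← 0.69·14.304 = 9.870
Arc 2: start y=0.000, vy=9.870 → t=2.012, apex=4.965, x_land=65.091, impact vy=-9.870
  bounce: vy ← 0.69·9.870 = 6.810
Arc 3: start y=0.000, vy=6.810 → t=1.388, apex=2.364, x_land=85.071, impact vy=-6.810
  bounce: vy ← 0.69·6.810 = 4.699
Arc 4: start y=0.000, vy=4.699 → t=0.958, apex=1.125, x_land=98.857, impact vy=-4.699
  bounce: vy ← 0.69·4.699 = 3.242
Arc 5: start y=0.000, vy=3.242 → t=0.661, apex=0.536, x_land=108.369, impact vy=-3.242
  bounce: vy ← 0.69·3.242 = 2.237
Arc 6: start y=0.000, vy=2.237 → t=0.456, apex=0.255, x_land=114.932, impact vy=-2.237
  bounce: vy ← 0.69·2.237 = 1.544
Arc 7: start y=0.000, vy=1.544 → t=0.315, apex=0.121, x_land=119.461, impact vy=-1.544
  bounce: vy ← 0.69·1.544 = 1.065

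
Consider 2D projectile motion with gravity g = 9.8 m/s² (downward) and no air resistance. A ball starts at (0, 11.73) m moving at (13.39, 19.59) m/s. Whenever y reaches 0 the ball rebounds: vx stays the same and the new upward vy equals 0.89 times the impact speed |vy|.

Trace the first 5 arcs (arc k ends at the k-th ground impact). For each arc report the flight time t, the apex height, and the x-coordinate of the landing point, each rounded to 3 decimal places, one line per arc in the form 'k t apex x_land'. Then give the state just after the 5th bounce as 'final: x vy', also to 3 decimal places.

Arc 1: start y=11.730, vy=19.590 → t=4.527, apex=31.310, x_land=60.614, impact vy=-24.772
  bounce: vy ← 0.89·24.772 = 22.048
Arc 2: start y=0.000, vy=22.048 → t=4.499, apex=24.801, x_land=120.862, impact vy=-22.048
  bounce: vy ← 0.89·22.048 = 19.622
Arc 3: start y=0.000, vy=19.622 → t=4.005, apex=19.645, x_land=174.483, impact vy=-19.622
  bounce: vy ← 0.89·19.622 = 17.464
Arc 4: start y=0.000, vy=17.464 → t=3.564, apex=15.560, x_land=222.205, impact vy=-17.464
  bounce: vy ← 0.89·17.464 = 15.543
Arc 5: start y=0.000, vy=15.543 → t=3.172, apex=12.325, x_land=264.678, impact vy=-15.543
  bounce: vy ← 0.89·15.543 = 13.833

1 4.527 31.310 60.614
2 4.499 24.801 120.862
3 4.005 19.645 174.483
4 3.564 15.560 222.205
5 3.172 12.325 264.678
final: 264.678 13.833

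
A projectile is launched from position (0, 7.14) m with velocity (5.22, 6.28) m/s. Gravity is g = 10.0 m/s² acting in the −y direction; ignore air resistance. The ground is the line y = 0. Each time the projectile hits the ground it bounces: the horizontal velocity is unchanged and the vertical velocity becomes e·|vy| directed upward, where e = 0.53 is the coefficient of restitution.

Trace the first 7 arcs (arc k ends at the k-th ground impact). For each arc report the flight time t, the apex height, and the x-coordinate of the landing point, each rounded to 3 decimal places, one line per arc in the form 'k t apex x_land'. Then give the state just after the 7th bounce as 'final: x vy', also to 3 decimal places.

Arc 1: start y=7.140, vy=6.280 → t=1.978, apex=9.112, x_land=10.325, impact vy=-13.500
  bounce: vy ← 0.53·13.500 = 7.155
Arc 2: start y=0.000, vy=7.155 → t=1.431, apex=2.560, x_land=17.795, impact vy=-7.155
  bounce: vy ← 0.53·7.155 = 3.792
Arc 3: start y=0.000, vy=3.792 → t=0.758, apex=0.719, x_land=21.753, impact vy=-3.792
  bounce: vy ← 0.53·3.792 = 2.010
Arc 4: start y=0.000, vy=2.010 → t=0.402, apex=0.202, x_land=23.852, impact vy=-2.010
  bounce: vy ← 0.53·2.010 = 1.065
Arc 5: start y=0.000, vy=1.065 → t=0.213, apex=0.057, x_land=24.964, impact vy=-1.065
  bounce: vy ← 0.53·1.065 = 0.565
Arc 6: start y=0.000, vy=0.565 → t=0.113, apex=0.016, x_land=25.553, impact vy=-0.565
  bounce: vy ← 0.53·0.565 = 0.299
Arc 7: start y=0.000, vy=0.299 → t=0.060, apex=0.004, x_land=25.865, impact vy=-0.299
  bounce: vy ← 0.53·0.299 = 0.159

1 1.978 9.112 10.325
2 1.431 2.560 17.795
3 0.758 0.719 21.753
4 0.402 0.202 23.852
5 0.213 0.057 24.964
6 0.113 0.016 25.553
7 0.060 0.004 25.865
final: 25.865 0.159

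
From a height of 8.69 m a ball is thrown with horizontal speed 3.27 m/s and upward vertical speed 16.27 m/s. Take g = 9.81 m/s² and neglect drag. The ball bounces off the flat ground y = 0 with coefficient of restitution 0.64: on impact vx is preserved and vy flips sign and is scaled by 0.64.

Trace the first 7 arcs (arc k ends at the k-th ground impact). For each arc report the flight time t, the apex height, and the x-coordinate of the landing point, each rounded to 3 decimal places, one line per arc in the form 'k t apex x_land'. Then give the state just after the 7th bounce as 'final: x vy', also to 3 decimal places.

1 3.785 22.182 12.377
2 2.722 9.086 21.278
3 1.742 3.722 26.975
4 1.115 1.524 30.621
5 0.714 0.624 32.954
6 0.457 0.256 34.447
7 0.292 0.105 35.403
final: 35.403 0.918

Arc 1: start y=8.690, vy=16.270 → t=3.785, apex=22.182, x_land=12.377, impact vy=-20.862
  bounce: vy ← 0.64·20.862 = 13.351
Arc 2: start y=0.000, vy=13.351 → t=2.722, apex=9.086, x_land=21.278, impact vy=-13.351
  bounce: vy ← 0.64·13.351 = 8.545
Arc 3: start y=0.000, vy=8.545 → t=1.742, apex=3.722, x_land=26.975, impact vy=-8.545
  bounce: vy ← 0.64·8.545 = 5.469
Arc 4: start y=0.000, vy=5.469 → t=1.115, apex=1.524, x_land=30.621, impact vy=-5.469
  bounce: vy ← 0.64·5.469 = 3.500
Arc 5: start y=0.000, vy=3.500 → t=0.714, apex=0.624, x_land=32.954, impact vy=-3.500
  bounce: vy ← 0.64·3.500 = 2.240
Arc 6: start y=0.000, vy=2.240 → t=0.457, apex=0.256, x_land=34.447, impact vy=-2.240
  bounce: vy ← 0.64·2.240 = 1.434
Arc 7: start y=0.000, vy=1.434 → t=0.292, apex=0.105, x_land=35.403, impact vy=-1.434
  bounce: vy ← 0.64·1.434 = 0.918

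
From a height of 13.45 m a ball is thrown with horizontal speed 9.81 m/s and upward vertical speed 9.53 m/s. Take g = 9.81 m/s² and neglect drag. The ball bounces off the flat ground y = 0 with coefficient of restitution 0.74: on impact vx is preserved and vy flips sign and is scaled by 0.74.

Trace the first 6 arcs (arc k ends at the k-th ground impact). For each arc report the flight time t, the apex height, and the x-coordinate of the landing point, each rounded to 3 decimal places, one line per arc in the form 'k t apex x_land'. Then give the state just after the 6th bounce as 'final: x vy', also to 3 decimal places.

1 2.891 18.079 28.364
2 2.841 9.900 56.238
3 2.103 5.421 76.864
4 1.556 2.969 92.128
5 1.151 1.626 103.423
6 0.852 0.890 111.782
final: 111.782 3.093

Arc 1: start y=13.450, vy=9.530 → t=2.891, apex=18.079, x_land=28.364, impact vy=-18.834
  bounce: vy ← 0.74·18.834 = 13.937
Arc 2: start y=0.000, vy=13.937 → t=2.841, apex=9.900, x_land=56.238, impact vy=-13.937
  bounce: vy ← 0.74·13.937 = 10.313
Arc 3: start y=0.000, vy=10.313 → t=2.103, apex=5.421, x_land=76.864, impact vy=-10.313
  bounce: vy ← 0.74·10.313 = 7.632
Arc 4: start y=0.000, vy=7.632 → t=1.556, apex=2.969, x_land=92.128, impact vy=-7.632
  bounce: vy ← 0.74·7.632 = 5.648
Arc 5: start y=0.000, vy=5.648 → t=1.151, apex=1.626, x_land=103.423, impact vy=-5.648
  bounce: vy ← 0.74·5.648 = 4.179
Arc 6: start y=0.000, vy=4.179 → t=0.852, apex=0.890, x_land=111.782, impact vy=-4.179
  bounce: vy ← 0.74·4.179 = 3.093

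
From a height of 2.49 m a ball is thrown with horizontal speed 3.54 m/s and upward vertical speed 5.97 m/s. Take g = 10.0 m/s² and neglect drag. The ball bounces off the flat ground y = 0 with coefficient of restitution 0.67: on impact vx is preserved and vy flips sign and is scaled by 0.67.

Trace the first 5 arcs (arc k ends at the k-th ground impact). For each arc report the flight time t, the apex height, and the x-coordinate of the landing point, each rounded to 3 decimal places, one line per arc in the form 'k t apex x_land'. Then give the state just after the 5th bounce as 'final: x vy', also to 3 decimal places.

Arc 1: start y=2.490, vy=5.970 → t=1.521, apex=4.272, x_land=5.386, impact vy=-9.243
  bounce: vy ← 0.67·9.243 = 6.193
Arc 2: start y=0.000, vy=6.193 → t=1.239, apex=1.918, x_land=9.770, impact vy=-6.193
  bounce: vy ← 0.67·6.193 = 4.149
Arc 3: start y=0.000, vy=4.149 → t=0.830, apex=0.861, x_land=12.708, impact vy=-4.149
  bounce: vy ← 0.67·4.149 = 2.780
Arc 4: start y=0.000, vy=2.780 → t=0.556, apex=0.386, x_land=14.676, impact vy=-2.780
  bounce: vy ← 0.67·2.780 = 1.863
Arc 5: start y=0.000, vy=1.863 → t=0.373, apex=0.173, x_land=15.995, impact vy=-1.863
  bounce: vy ← 0.67·1.863 = 1.248

1 1.521 4.272 5.386
2 1.239 1.918 9.770
3 0.830 0.861 12.708
4 0.556 0.386 14.676
5 0.373 0.173 15.995
final: 15.995 1.248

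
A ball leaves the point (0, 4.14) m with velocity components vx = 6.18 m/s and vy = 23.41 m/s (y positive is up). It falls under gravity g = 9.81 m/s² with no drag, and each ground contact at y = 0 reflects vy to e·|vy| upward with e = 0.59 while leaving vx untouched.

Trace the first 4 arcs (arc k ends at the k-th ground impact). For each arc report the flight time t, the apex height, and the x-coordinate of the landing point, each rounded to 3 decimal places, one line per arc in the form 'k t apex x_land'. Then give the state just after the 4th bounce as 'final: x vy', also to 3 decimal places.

1 4.943 32.072 30.550
2 3.017 11.164 49.198
3 1.780 3.886 60.199
4 1.050 1.353 66.691
final: 66.691 3.040

Arc 1: start y=4.140, vy=23.410 → t=4.943, apex=32.072, x_land=30.550, impact vy=-25.085
  bounce: vy ← 0.59·25.085 = 14.800
Arc 2: start y=0.000, vy=14.800 → t=3.017, apex=11.164, x_land=49.198, impact vy=-14.800
  bounce: vy ← 0.59·14.800 = 8.732
Arc 3: start y=0.000, vy=8.732 → t=1.780, apex=3.886, x_land=60.199, impact vy=-8.732
  bounce: vy ← 0.59·8.732 = 5.152
Arc 4: start y=0.000, vy=5.152 → t=1.050, apex=1.353, x_land=66.691, impact vy=-5.152
  bounce: vy ← 0.59·5.152 = 3.040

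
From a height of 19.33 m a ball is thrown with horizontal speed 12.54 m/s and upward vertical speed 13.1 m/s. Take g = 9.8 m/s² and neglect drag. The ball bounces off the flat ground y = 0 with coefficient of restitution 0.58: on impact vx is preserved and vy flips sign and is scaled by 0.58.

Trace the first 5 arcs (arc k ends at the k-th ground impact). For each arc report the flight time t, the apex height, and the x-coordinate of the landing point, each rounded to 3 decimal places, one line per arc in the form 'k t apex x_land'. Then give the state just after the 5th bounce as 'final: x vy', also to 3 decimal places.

Arc 1: start y=19.330, vy=13.100 → t=3.731, apex=28.086, x_land=46.785, impact vy=-23.462
  bounce: vy ← 0.58·23.462 = 13.608
Arc 2: start y=0.000, vy=13.608 → t=2.777, apex=9.448, x_land=81.610, impact vy=-13.608
  bounce: vy ← 0.58·13.608 = 7.893
Arc 3: start y=0.000, vy=7.893 → t=1.611, apex=3.178, x_land=101.809, impact vy=-7.893
  bounce: vy ← 0.58·7.893 = 4.578
Arc 4: start y=0.000, vy=4.578 → t=0.934, apex=1.069, x_land=113.525, impact vy=-4.578
  bounce: vy ← 0.58·4.578 = 2.655
Arc 5: start y=0.000, vy=2.655 → t=0.542, apex=0.360, x_land=120.320, impact vy=-2.655
  bounce: vy ← 0.58·2.655 = 1.540

1 3.731 28.086 46.785
2 2.777 9.448 81.610
3 1.611 3.178 101.809
4 0.934 1.069 113.525
5 0.542 0.360 120.320
final: 120.320 1.540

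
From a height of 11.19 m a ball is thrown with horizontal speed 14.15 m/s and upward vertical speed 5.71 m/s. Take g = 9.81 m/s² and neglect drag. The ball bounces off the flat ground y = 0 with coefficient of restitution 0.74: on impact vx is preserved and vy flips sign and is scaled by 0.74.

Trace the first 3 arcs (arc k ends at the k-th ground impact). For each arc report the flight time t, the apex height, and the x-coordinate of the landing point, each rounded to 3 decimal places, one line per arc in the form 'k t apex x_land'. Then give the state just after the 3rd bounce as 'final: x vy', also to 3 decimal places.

1 2.201 12.852 31.141
2 2.396 7.038 65.039
3 1.773 3.854 90.124
final: 90.124 6.435

Arc 1: start y=11.190, vy=5.710 → t=2.201, apex=12.852, x_land=31.141, impact vy=-15.879
  bounce: vy ← 0.74·15.879 = 11.751
Arc 2: start y=0.000, vy=11.751 → t=2.396, apex=7.038, x_land=65.039, impact vy=-11.751
  bounce: vy ← 0.74·11.751 = 8.696
Arc 3: start y=0.000, vy=8.696 → t=1.773, apex=3.854, x_land=90.124, impact vy=-8.696
  bounce: vy ← 0.74·8.696 = 6.435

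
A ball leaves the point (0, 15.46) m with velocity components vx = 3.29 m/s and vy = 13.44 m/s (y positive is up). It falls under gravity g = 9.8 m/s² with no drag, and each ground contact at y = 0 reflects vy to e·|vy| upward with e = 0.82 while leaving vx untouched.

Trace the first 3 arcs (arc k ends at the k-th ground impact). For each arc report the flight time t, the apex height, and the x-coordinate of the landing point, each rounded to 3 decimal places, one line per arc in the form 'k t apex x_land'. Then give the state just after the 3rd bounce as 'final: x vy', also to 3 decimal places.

1 3.616 24.676 11.895
2 3.680 16.592 24.003
3 3.018 11.157 33.932
final: 33.932 12.126

Arc 1: start y=15.460, vy=13.440 → t=3.616, apex=24.676, x_land=11.895, impact vy=-21.992
  bounce: vy ← 0.82·21.992 = 18.033
Arc 2: start y=0.000, vy=18.033 → t=3.680, apex=16.592, x_land=24.003, impact vy=-18.033
  bounce: vy ← 0.82·18.033 = 14.787
Arc 3: start y=0.000, vy=14.787 → t=3.018, apex=11.157, x_land=33.932, impact vy=-14.787
  bounce: vy ← 0.82·14.787 = 12.126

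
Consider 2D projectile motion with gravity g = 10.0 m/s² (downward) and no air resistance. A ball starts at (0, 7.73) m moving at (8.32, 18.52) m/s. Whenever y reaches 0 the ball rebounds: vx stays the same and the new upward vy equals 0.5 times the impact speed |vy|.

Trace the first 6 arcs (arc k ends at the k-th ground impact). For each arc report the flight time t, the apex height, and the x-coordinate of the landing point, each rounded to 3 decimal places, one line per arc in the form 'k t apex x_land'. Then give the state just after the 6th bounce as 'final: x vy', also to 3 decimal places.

Arc 1: start y=7.730, vy=18.520 → t=4.083, apex=24.880, x_land=33.968, impact vy=-22.307
  bounce: vy ← 0.5·22.307 = 11.153
Arc 2: start y=0.000, vy=11.153 → t=2.231, apex=6.220, x_land=52.527, impact vy=-11.153
  bounce: vy ← 0.5·11.153 = 5.577
Arc 3: start y=0.000, vy=5.577 → t=1.115, apex=1.555, x_land=61.807, impact vy=-5.577
  bounce: vy ← 0.5·5.577 = 2.788
Arc 4: start y=0.000, vy=2.788 → t=0.558, apex=0.389, x_land=66.446, impact vy=-2.788
  bounce: vy ← 0.5·2.788 = 1.394
Arc 5: start y=0.000, vy=1.394 → t=0.279, apex=0.097, x_land=68.766, impact vy=-1.394
  bounce: vy ← 0.5·1.394 = 0.697
Arc 6: start y=0.000, vy=0.697 → t=0.139, apex=0.024, x_land=69.926, impact vy=-0.697
  bounce: vy ← 0.5·0.697 = 0.349

1 4.083 24.880 33.968
2 2.231 6.220 52.527
3 1.115 1.555 61.807
4 0.558 0.389 66.446
5 0.279 0.097 68.766
6 0.139 0.024 69.926
final: 69.926 0.349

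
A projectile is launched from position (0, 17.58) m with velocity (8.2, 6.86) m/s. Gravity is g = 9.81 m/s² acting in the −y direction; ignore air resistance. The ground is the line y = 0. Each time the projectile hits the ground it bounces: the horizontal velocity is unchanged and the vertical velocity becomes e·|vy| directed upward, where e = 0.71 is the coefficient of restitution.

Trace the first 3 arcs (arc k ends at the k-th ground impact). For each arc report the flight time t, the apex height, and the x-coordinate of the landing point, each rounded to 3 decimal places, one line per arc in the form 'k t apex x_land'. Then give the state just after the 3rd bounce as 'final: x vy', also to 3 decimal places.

1 2.717 19.979 22.283
2 2.866 10.071 45.783
3 2.035 5.077 62.468
final: 62.468 7.086

Arc 1: start y=17.580, vy=6.860 → t=2.717, apex=19.979, x_land=22.283, impact vy=-19.798
  bounce: vy ← 0.71·19.798 = 14.057
Arc 2: start y=0.000, vy=14.057 → t=2.866, apex=10.071, x_land=45.783, impact vy=-14.057
  bounce: vy ← 0.71·14.057 = 9.980
Arc 3: start y=0.000, vy=9.980 → t=2.035, apex=5.077, x_land=62.468, impact vy=-9.980
  bounce: vy ← 0.71·9.980 = 7.086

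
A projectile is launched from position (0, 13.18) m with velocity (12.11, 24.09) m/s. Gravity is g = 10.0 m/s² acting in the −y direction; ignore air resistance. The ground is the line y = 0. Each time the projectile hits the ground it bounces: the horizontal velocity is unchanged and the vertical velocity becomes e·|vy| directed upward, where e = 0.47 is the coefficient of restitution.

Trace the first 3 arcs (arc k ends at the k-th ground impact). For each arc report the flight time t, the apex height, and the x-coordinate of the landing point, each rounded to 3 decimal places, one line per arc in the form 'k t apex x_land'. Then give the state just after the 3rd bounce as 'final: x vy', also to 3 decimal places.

Arc 1: start y=13.180, vy=24.090 → t=5.314, apex=42.196, x_land=64.353, impact vy=-29.050
  bounce: vy ← 0.47·29.050 = 13.654
Arc 2: start y=0.000, vy=13.654 → t=2.731, apex=9.321, x_land=97.422, impact vy=-13.654
  bounce: vy ← 0.47·13.654 = 6.417
Arc 3: start y=0.000, vy=6.417 → t=1.283, apex=2.059, x_land=112.965, impact vy=-6.417
  bounce: vy ← 0.47·6.417 = 3.016

1 5.314 42.196 64.353
2 2.731 9.321 97.422
3 1.283 2.059 112.965
final: 112.965 3.016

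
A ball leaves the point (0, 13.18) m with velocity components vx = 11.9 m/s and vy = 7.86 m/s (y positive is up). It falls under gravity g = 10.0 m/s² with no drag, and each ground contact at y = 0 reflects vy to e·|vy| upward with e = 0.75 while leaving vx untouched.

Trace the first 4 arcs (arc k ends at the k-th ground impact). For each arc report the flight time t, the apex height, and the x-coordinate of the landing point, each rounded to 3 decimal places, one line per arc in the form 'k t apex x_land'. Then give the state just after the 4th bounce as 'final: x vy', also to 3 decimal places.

1 2.590 16.269 30.819
2 2.706 9.151 63.017
3 2.029 5.148 87.166
4 1.522 2.896 105.278
final: 105.278 5.707

Arc 1: start y=13.180, vy=7.860 → t=2.590, apex=16.269, x_land=30.819, impact vy=-18.038
  bounce: vy ← 0.75·18.038 = 13.529
Arc 2: start y=0.000, vy=13.529 → t=2.706, apex=9.151, x_land=63.017, impact vy=-13.529
  bounce: vy ← 0.75·13.529 = 10.147
Arc 3: start y=0.000, vy=10.147 → t=2.029, apex=5.148, x_land=87.166, impact vy=-10.147
  bounce: vy ← 0.75·10.147 = 7.610
Arc 4: start y=0.000, vy=7.610 → t=1.522, apex=2.896, x_land=105.278, impact vy=-7.610
  bounce: vy ← 0.75·7.610 = 5.707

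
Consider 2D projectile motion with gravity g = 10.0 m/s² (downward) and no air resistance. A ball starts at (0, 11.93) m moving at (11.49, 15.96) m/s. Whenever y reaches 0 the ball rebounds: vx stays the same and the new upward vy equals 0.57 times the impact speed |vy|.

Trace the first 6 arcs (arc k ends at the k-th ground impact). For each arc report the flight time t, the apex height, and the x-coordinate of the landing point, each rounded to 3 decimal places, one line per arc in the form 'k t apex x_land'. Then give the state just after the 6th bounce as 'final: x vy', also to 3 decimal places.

1 3.817 24.666 43.858
2 2.532 8.014 72.951
3 1.443 2.604 89.534
4 0.823 0.846 98.987
5 0.469 0.275 104.375
6 0.267 0.089 107.446
final: 107.446 0.762

Arc 1: start y=11.930, vy=15.960 → t=3.817, apex=24.666, x_land=43.858, impact vy=-22.211
  bounce: vy ← 0.57·22.211 = 12.660
Arc 2: start y=0.000, vy=12.660 → t=2.532, apex=8.014, x_land=72.951, impact vy=-12.660
  bounce: vy ← 0.57·12.660 = 7.216
Arc 3: start y=0.000, vy=7.216 → t=1.443, apex=2.604, x_land=89.534, impact vy=-7.216
  bounce: vy ← 0.57·7.216 = 4.113
Arc 4: start y=0.000, vy=4.113 → t=0.823, apex=0.846, x_land=98.987, impact vy=-4.113
  bounce: vy ← 0.57·4.113 = 2.345
Arc 5: start y=0.000, vy=2.345 → t=0.469, apex=0.275, x_land=104.375, impact vy=-2.345
  bounce: vy ← 0.57·2.345 = 1.336
Arc 6: start y=0.000, vy=1.336 → t=0.267, apex=0.089, x_land=107.446, impact vy=-1.336
  bounce: vy ← 0.57·1.336 = 0.762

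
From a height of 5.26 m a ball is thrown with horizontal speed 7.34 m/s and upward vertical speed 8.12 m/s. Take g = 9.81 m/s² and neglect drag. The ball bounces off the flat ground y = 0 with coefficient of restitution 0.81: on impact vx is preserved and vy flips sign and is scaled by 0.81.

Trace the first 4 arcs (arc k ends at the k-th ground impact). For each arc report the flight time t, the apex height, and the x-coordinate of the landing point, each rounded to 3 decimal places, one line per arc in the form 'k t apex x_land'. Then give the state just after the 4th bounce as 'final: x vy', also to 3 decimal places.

Arc 1: start y=5.260, vy=8.120 → t=2.153, apex=8.621, x_land=15.806, impact vy=-13.005
  bounce: vy ← 0.81·13.005 = 10.534
Arc 2: start y=0.000, vy=10.534 → t=2.148, apex=5.656, x_land=31.570, impact vy=-10.534
  bounce: vy ← 0.81·10.534 = 8.533
Arc 3: start y=0.000, vy=8.533 → t=1.740, apex=3.711, x_land=44.339, impact vy=-8.533
  bounce: vy ← 0.81·8.533 = 6.912
Arc 4: start y=0.000, vy=6.912 → t=1.409, apex=2.435, x_land=54.681, impact vy=-6.912
  bounce: vy ← 0.81·6.912 = 5.598

1 2.153 8.621 15.806
2 2.148 5.656 31.570
3 1.740 3.711 44.339
4 1.409 2.435 54.681
final: 54.681 5.598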